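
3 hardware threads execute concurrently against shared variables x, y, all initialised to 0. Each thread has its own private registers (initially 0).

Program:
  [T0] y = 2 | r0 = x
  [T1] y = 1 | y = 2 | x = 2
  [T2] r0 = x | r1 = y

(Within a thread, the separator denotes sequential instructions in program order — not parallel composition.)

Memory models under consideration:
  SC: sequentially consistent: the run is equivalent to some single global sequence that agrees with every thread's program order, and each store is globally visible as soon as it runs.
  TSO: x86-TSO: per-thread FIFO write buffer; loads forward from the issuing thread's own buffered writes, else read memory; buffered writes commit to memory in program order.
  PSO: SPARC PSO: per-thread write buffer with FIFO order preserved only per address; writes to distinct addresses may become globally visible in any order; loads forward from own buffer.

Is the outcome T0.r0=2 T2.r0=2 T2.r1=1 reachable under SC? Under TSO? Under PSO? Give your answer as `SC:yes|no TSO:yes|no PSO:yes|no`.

SC:no TSO:no PSO:yes

outcome vector order: (T0.r0,T2.r0,T2.r1)
SC (8): 000 001 002 022 200 201 202 222
TSO (8): 000 001 002 022 200 201 202 222
PSO (12): 000 001 002 020 021 022 200 201 202 220 221 222
target 221 ∈ {PSO}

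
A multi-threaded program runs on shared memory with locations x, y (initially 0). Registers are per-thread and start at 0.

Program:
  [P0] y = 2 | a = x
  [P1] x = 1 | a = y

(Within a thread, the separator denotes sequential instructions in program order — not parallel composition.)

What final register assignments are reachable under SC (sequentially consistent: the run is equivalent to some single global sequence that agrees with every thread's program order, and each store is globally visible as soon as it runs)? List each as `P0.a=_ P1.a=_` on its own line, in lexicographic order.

outcome vector order: (P0.a,P1.a)
|SC outcomes| = 3

P0.a=0 P1.a=2
P0.a=1 P1.a=0
P0.a=1 P1.a=2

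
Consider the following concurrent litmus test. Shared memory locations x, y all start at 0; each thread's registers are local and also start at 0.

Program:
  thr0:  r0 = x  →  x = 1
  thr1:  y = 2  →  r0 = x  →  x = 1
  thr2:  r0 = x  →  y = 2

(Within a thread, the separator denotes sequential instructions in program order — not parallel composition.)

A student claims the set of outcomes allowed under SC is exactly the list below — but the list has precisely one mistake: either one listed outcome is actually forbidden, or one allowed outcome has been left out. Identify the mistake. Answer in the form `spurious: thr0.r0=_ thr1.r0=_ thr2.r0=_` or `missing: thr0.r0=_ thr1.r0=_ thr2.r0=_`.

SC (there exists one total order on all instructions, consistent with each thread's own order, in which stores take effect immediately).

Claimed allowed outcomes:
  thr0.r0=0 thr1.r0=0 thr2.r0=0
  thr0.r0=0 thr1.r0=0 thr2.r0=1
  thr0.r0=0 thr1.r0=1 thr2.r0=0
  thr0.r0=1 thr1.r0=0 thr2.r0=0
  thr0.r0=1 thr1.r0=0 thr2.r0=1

outcome vector order: (thr0.r0,thr1.r0,thr2.r0)
SC (6): 0/0/0; 0/0/1; 0/1/0; 0/1/1; 1/0/0; 1/0/1
SC∖claimed = {0/1/1}

missing: thr0.r0=0 thr1.r0=1 thr2.r0=1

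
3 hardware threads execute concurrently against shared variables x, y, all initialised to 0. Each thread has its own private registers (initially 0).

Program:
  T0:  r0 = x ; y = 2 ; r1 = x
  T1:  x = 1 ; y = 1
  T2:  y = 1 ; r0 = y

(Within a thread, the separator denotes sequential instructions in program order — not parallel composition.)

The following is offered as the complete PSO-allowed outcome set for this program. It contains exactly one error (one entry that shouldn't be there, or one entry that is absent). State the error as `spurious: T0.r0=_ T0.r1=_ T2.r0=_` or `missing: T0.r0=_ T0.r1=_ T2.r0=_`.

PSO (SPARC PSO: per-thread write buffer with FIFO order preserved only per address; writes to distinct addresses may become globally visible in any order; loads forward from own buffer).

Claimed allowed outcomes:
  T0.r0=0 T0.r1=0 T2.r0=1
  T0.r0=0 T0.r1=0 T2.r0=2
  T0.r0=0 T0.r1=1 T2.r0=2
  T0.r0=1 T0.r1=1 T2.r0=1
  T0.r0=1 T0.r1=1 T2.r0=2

missing: T0.r0=0 T0.r1=1 T2.r0=1

outcome vector order: (T0.r0,T0.r1,T2.r0)
under PSO → (0,0,1), (0,0,2), (0,1,1), (0,1,2), (1,1,1), (1,1,2)
PSO∖claimed = {(0,1,1)}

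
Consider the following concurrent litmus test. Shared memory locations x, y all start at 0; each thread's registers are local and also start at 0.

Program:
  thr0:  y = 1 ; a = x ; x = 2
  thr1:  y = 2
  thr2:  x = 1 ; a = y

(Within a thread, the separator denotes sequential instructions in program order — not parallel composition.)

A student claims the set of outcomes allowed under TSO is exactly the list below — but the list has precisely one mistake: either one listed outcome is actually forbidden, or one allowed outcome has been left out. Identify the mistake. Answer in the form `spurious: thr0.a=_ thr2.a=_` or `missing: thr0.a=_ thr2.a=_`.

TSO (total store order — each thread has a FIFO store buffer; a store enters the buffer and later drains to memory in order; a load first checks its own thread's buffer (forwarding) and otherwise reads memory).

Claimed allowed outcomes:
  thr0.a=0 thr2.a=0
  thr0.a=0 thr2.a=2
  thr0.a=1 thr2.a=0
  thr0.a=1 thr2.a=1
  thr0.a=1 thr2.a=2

missing: thr0.a=0 thr2.a=1

outcome vector order: (thr0.a,thr2.a)
[TSO] allowed = {00, 01, 02, 10, 11, 12}
TSO∖claimed = {01}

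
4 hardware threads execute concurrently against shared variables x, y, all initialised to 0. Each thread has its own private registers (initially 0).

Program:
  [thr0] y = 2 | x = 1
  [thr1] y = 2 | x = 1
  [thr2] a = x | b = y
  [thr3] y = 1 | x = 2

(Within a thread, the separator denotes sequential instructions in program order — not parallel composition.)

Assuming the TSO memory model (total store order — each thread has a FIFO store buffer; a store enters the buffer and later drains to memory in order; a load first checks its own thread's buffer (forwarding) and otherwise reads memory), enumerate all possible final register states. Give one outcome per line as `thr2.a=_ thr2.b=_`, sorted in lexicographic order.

outcome vector order: (thr2.a,thr2.b)
|TSO outcomes| = 7

thr2.a=0 thr2.b=0
thr2.a=0 thr2.b=1
thr2.a=0 thr2.b=2
thr2.a=1 thr2.b=1
thr2.a=1 thr2.b=2
thr2.a=2 thr2.b=1
thr2.a=2 thr2.b=2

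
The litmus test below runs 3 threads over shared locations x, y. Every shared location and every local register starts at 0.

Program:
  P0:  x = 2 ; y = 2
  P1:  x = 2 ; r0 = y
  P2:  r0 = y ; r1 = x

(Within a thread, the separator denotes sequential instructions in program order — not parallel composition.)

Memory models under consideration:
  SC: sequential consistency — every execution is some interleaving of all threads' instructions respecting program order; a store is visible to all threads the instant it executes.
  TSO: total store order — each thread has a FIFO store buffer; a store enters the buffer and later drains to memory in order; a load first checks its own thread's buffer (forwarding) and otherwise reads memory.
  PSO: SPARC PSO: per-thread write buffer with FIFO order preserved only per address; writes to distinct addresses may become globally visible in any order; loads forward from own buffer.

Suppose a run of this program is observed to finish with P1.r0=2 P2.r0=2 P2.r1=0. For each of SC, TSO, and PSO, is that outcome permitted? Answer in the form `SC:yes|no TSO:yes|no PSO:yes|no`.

outcome vector order: (P1.r0,P2.r0,P2.r1)
under SC → 000; 002; 022; 200; 202; 222
under TSO → 000; 002; 022; 200; 202; 222
under PSO → 000; 002; 020; 022; 200; 202; 220; 222
target 220 ∈ {PSO}

SC:no TSO:no PSO:yes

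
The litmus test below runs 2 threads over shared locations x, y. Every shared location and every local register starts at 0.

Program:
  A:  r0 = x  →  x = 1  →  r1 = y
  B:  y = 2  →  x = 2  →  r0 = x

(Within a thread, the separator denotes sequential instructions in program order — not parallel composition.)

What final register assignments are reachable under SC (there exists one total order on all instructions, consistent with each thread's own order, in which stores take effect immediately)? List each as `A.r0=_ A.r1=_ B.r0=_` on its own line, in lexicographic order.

outcome vector order: (A.r0,A.r1,B.r0)
|SC outcomes| = 5

A.r0=0 A.r1=0 B.r0=2
A.r0=0 A.r1=2 B.r0=1
A.r0=0 A.r1=2 B.r0=2
A.r0=2 A.r1=2 B.r0=1
A.r0=2 A.r1=2 B.r0=2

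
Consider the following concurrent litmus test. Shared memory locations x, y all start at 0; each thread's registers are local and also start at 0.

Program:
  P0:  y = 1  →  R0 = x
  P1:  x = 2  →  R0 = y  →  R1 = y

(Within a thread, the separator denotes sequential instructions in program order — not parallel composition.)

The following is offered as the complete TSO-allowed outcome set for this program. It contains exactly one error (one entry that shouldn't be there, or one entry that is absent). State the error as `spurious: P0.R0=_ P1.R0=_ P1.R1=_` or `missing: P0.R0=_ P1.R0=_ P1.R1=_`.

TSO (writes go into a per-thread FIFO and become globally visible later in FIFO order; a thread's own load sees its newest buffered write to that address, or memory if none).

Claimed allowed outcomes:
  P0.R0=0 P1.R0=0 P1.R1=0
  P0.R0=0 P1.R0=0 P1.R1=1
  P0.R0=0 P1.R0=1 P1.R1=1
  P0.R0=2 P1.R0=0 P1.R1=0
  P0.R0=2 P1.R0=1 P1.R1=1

missing: P0.R0=2 P1.R0=0 P1.R1=1

outcome vector order: (P0.R0,P1.R0,P1.R1)
TSO (6): (0,0,0); (0,0,1); (0,1,1); (2,0,0); (2,0,1); (2,1,1)
TSO∖claimed = {(2,0,1)}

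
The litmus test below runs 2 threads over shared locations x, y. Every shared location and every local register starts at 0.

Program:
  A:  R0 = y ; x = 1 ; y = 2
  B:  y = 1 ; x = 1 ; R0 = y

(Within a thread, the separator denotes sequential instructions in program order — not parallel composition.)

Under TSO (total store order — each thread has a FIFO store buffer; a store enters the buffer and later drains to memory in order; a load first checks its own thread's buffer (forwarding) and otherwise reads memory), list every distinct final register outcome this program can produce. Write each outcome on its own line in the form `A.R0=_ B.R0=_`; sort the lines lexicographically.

outcome vector order: (A.R0,B.R0)
|TSO outcomes| = 4

A.R0=0 B.R0=1
A.R0=0 B.R0=2
A.R0=1 B.R0=1
A.R0=1 B.R0=2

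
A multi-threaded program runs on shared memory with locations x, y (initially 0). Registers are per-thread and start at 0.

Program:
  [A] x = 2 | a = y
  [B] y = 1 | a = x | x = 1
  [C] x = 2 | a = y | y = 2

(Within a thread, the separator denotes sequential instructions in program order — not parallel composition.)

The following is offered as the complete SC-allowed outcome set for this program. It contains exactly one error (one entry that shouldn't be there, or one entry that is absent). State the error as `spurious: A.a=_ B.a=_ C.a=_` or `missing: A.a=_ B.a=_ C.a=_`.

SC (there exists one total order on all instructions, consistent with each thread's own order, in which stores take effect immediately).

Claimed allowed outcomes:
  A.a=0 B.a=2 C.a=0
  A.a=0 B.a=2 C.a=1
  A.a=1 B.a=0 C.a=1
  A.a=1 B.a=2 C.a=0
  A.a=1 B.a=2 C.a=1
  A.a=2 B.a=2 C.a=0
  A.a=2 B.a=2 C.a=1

outcome vector order: (A.a,B.a,C.a)
SC (8): <0 2 0> <0 2 1> <1 0 1> <1 2 0> <1 2 1> <2 0 1> <2 2 0> <2 2 1>
SC∖claimed = {<2 0 1>}

missing: A.a=2 B.a=0 C.a=1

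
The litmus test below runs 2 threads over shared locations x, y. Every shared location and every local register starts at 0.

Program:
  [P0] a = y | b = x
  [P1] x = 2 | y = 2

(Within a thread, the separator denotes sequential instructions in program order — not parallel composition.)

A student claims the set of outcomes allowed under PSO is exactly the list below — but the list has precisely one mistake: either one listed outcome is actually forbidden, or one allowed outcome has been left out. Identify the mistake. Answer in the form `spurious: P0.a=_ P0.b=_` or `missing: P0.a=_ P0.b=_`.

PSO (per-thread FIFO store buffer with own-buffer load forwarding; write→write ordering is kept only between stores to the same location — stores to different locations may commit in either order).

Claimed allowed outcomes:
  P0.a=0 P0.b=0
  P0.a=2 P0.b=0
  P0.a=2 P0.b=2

outcome vector order: (P0.a,P0.b)
[PSO] allowed = {00 02 20 22}
PSO∖claimed = {02}

missing: P0.a=0 P0.b=2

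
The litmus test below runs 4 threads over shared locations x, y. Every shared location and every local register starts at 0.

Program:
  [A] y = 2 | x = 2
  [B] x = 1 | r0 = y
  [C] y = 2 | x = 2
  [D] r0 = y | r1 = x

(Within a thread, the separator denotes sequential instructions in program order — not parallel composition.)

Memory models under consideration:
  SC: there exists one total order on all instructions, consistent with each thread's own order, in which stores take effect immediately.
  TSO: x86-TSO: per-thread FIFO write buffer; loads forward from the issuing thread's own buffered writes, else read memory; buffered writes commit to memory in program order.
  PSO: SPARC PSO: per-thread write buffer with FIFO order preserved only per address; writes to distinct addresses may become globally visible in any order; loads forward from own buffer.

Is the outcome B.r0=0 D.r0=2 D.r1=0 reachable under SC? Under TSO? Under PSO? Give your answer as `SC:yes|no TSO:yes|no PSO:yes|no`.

outcome vector order: (B.r0,D.r0,D.r1)
SC (11): <0 0 0>; <0 0 1>; <0 0 2>; <0 2 1>; <0 2 2>; <2 0 0>; <2 0 1>; <2 0 2>; <2 2 0>; <2 2 1>; <2 2 2>
TSO (12): <0 0 0>; <0 0 1>; <0 0 2>; <0 2 0>; <0 2 1>; <0 2 2>; <2 0 0>; <2 0 1>; <2 0 2>; <2 2 0>; <2 2 1>; <2 2 2>
PSO (12): <0 0 0>; <0 0 1>; <0 0 2>; <0 2 0>; <0 2 1>; <0 2 2>; <2 0 0>; <2 0 1>; <2 0 2>; <2 2 0>; <2 2 1>; <2 2 2>
target <0 2 0> ∈ {TSO,PSO}

SC:no TSO:yes PSO:yes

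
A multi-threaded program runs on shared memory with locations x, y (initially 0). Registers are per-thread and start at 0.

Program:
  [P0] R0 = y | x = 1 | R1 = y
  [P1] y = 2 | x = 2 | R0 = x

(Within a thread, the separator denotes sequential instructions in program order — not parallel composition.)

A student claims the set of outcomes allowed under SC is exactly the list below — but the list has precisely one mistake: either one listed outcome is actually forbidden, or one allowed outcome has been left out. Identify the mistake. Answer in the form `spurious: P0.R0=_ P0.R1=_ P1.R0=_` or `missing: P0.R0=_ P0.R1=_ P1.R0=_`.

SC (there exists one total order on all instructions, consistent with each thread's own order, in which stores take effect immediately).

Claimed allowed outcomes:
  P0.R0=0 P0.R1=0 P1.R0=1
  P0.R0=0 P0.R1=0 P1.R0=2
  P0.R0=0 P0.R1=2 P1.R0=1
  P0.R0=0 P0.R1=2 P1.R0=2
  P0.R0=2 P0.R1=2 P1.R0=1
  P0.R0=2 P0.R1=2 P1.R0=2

outcome vector order: (P0.R0,P0.R1,P1.R0)
SC: 5 outcomes — {0/0/2; 0/2/1; 0/2/2; 2/2/1; 2/2/2}
claimed∖SC = {0/0/1}

spurious: P0.R0=0 P0.R1=0 P1.R0=1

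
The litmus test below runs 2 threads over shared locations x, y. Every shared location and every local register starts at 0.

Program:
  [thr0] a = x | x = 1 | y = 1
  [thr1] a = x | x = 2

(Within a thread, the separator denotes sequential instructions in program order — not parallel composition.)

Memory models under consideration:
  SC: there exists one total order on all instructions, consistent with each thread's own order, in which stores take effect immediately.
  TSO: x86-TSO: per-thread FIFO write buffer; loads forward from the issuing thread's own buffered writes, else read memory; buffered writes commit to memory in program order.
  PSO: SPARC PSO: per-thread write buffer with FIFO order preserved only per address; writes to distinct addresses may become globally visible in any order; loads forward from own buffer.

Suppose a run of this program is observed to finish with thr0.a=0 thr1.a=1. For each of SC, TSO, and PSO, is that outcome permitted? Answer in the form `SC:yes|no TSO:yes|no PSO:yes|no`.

outcome vector order: (thr0.a,thr1.a)
SC (3): <0 0> <0 1> <2 0>
TSO (3): <0 0> <0 1> <2 0>
PSO (3): <0 0> <0 1> <2 0>
target <0 1> ∈ {SC,TSO,PSO}

SC:yes TSO:yes PSO:yes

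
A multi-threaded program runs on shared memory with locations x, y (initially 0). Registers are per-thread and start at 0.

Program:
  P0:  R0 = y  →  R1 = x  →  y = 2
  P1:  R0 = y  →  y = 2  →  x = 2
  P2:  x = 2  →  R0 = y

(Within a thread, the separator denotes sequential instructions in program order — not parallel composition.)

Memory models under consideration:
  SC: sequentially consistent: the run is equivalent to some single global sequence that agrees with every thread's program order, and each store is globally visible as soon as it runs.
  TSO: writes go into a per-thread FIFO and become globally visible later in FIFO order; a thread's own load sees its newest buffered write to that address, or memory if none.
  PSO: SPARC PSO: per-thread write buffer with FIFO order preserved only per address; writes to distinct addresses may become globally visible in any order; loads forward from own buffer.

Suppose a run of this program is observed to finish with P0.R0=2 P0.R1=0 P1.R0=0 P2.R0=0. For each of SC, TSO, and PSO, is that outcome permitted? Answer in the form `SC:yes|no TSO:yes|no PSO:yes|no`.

SC:no TSO:yes PSO:yes

outcome vector order: (P0.R0,P0.R1,P1.R0,P2.R0)
[SC] allowed = {(0,0,0,0), (0,0,0,2), (0,0,2,0), (0,0,2,2), (0,2,0,0), (0,2,0,2), (0,2,2,0), (0,2,2,2), (2,0,0,2), (2,2,0,0), (2,2,0,2)}
[TSO] allowed = {(0,0,0,0), (0,0,0,2), (0,0,2,0), (0,0,2,2), (0,2,0,0), (0,2,0,2), (0,2,2,0), (0,2,2,2), (2,0,0,0), (2,0,0,2), (2,2,0,0), (2,2,0,2)}
[PSO] allowed = {(0,0,0,0), (0,0,0,2), (0,0,2,0), (0,0,2,2), (0,2,0,0), (0,2,0,2), (0,2,2,0), (0,2,2,2), (2,0,0,0), (2,0,0,2), (2,2,0,0), (2,2,0,2)}
target (2,0,0,0) ∈ {TSO,PSO}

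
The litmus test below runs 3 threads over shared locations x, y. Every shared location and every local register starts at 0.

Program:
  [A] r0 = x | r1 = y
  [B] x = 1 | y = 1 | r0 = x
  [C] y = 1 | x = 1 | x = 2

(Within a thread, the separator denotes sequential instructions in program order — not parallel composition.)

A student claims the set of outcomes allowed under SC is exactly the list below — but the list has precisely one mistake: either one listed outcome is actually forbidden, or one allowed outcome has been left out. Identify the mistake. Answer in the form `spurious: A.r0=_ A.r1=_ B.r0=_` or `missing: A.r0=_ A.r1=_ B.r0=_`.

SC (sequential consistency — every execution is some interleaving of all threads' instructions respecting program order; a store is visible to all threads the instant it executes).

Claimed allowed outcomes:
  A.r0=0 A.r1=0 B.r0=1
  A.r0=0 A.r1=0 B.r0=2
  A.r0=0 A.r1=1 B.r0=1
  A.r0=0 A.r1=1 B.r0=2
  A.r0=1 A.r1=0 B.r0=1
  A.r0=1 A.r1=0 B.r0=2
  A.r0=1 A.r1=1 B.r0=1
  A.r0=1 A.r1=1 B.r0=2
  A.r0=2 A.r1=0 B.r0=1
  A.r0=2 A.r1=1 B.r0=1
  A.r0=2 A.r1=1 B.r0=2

spurious: A.r0=2 A.r1=0 B.r0=1

outcome vector order: (A.r0,A.r1,B.r0)
SC: 10 outcomes — {<0 0 1> <0 0 2> <0 1 1> <0 1 2> <1 0 1> <1 0 2> <1 1 1> <1 1 2> <2 1 1> <2 1 2>}
claimed∖SC = {<2 0 1>}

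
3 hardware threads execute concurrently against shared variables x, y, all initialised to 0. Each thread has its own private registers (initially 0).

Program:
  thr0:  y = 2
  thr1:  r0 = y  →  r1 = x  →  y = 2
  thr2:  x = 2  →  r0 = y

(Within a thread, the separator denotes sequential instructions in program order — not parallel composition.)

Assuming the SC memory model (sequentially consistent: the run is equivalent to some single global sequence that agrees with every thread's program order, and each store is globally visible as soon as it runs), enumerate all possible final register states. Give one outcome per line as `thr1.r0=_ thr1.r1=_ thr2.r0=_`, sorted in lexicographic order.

outcome vector order: (thr1.r0,thr1.r1,thr2.r0)
|SC outcomes| = 7

thr1.r0=0 thr1.r1=0 thr2.r0=0
thr1.r0=0 thr1.r1=0 thr2.r0=2
thr1.r0=0 thr1.r1=2 thr2.r0=0
thr1.r0=0 thr1.r1=2 thr2.r0=2
thr1.r0=2 thr1.r1=0 thr2.r0=2
thr1.r0=2 thr1.r1=2 thr2.r0=0
thr1.r0=2 thr1.r1=2 thr2.r0=2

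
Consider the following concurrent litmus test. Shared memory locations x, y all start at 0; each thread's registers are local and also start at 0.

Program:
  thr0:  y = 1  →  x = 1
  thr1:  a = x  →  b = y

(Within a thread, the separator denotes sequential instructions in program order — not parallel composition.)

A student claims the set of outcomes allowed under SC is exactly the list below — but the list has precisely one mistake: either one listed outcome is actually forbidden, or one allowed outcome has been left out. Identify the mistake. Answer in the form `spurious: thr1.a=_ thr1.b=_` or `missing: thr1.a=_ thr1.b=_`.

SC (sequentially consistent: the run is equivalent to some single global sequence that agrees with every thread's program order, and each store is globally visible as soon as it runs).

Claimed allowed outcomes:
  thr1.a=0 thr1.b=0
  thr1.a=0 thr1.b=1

outcome vector order: (thr1.a,thr1.b)
SC (3): (0,0); (0,1); (1,1)
SC∖claimed = {(1,1)}

missing: thr1.a=1 thr1.b=1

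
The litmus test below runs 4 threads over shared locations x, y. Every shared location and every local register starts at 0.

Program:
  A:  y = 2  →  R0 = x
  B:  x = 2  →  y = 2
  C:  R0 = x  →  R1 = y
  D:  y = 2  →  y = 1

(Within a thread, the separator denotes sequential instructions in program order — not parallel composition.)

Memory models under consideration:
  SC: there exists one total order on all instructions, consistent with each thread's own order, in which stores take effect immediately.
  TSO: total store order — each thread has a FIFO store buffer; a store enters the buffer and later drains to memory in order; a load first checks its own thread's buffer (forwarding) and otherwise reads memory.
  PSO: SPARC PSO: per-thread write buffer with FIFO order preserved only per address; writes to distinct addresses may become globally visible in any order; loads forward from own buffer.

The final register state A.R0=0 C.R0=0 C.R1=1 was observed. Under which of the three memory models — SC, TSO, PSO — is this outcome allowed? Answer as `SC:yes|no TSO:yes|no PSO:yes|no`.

outcome vector order: (A.R0,C.R0,C.R1)
[SC] allowed = {(0,0,0) (0,0,1) (0,0,2) (0,2,1) (0,2,2) (2,0,0) (2,0,1) (2,0,2) (2,2,0) (2,2,1) (2,2,2)}
[TSO] allowed = {(0,0,0) (0,0,1) (0,0,2) (0,2,0) (0,2,1) (0,2,2) (2,0,0) (2,0,1) (2,0,2) (2,2,0) (2,2,1) (2,2,2)}
[PSO] allowed = {(0,0,0) (0,0,1) (0,0,2) (0,2,0) (0,2,1) (0,2,2) (2,0,0) (2,0,1) (2,0,2) (2,2,0) (2,2,1) (2,2,2)}
target (0,0,1) ∈ {SC,TSO,PSO}

SC:yes TSO:yes PSO:yes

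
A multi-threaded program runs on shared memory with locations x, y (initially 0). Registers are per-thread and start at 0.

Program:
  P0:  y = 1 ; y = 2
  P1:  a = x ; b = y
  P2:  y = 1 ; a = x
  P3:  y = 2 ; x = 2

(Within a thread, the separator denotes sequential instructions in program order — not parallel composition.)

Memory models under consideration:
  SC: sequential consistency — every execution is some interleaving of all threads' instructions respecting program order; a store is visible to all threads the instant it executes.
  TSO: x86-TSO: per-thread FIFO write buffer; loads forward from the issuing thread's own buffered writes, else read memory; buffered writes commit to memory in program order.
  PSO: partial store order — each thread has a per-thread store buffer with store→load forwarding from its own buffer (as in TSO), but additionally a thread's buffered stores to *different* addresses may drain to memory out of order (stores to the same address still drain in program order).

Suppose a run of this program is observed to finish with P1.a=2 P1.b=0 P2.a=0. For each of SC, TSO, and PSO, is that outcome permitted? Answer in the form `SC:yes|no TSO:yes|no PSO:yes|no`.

SC:no TSO:no PSO:yes

outcome vector order: (P1.a,P1.b,P2.a)
SC: 10 outcomes — {(0,0,0), (0,0,2), (0,1,0), (0,1,2), (0,2,0), (0,2,2), (2,1,0), (2,1,2), (2,2,0), (2,2,2)}
TSO: 10 outcomes — {(0,0,0), (0,0,2), (0,1,0), (0,1,2), (0,2,0), (0,2,2), (2,1,0), (2,1,2), (2,2,0), (2,2,2)}
PSO: 12 outcomes — {(0,0,0), (0,0,2), (0,1,0), (0,1,2), (0,2,0), (0,2,2), (2,0,0), (2,0,2), (2,1,0), (2,1,2), (2,2,0), (2,2,2)}
target (2,0,0) ∈ {PSO}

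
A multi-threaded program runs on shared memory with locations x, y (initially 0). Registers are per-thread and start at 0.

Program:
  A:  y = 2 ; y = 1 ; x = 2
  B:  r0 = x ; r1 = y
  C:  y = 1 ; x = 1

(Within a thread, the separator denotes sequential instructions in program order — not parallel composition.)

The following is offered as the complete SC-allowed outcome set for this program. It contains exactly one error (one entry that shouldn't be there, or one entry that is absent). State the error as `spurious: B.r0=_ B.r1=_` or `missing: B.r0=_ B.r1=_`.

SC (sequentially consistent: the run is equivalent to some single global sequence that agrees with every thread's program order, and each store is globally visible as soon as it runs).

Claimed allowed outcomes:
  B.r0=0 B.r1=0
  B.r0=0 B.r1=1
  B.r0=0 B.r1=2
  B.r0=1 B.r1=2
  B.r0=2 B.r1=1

missing: B.r0=1 B.r1=1

outcome vector order: (B.r0,B.r1)
SC (6): 00, 01, 02, 11, 12, 21
SC∖claimed = {11}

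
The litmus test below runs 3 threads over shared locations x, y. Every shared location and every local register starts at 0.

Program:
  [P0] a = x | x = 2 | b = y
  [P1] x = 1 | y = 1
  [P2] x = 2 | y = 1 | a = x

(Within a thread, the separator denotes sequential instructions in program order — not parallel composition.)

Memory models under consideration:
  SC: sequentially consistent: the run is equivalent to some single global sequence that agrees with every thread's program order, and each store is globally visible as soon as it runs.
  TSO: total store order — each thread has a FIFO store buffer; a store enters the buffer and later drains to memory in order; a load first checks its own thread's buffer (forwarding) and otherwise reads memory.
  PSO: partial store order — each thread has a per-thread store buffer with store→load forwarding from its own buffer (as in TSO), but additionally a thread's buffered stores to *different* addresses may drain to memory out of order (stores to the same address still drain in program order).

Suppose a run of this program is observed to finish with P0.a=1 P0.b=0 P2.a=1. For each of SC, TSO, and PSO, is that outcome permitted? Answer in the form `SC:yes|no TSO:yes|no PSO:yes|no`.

SC:no TSO:yes PSO:yes

outcome vector order: (P0.a,P0.b,P2.a)
SC: 11 outcomes — {0/0/1; 0/0/2; 0/1/1; 0/1/2; 1/0/2; 1/1/1; 1/1/2; 2/0/1; 2/0/2; 2/1/1; 2/1/2}
TSO: 12 outcomes — {0/0/1; 0/0/2; 0/1/1; 0/1/2; 1/0/1; 1/0/2; 1/1/1; 1/1/2; 2/0/1; 2/0/2; 2/1/1; 2/1/2}
PSO: 12 outcomes — {0/0/1; 0/0/2; 0/1/1; 0/1/2; 1/0/1; 1/0/2; 1/1/1; 1/1/2; 2/0/1; 2/0/2; 2/1/1; 2/1/2}
target 1/0/1 ∈ {TSO,PSO}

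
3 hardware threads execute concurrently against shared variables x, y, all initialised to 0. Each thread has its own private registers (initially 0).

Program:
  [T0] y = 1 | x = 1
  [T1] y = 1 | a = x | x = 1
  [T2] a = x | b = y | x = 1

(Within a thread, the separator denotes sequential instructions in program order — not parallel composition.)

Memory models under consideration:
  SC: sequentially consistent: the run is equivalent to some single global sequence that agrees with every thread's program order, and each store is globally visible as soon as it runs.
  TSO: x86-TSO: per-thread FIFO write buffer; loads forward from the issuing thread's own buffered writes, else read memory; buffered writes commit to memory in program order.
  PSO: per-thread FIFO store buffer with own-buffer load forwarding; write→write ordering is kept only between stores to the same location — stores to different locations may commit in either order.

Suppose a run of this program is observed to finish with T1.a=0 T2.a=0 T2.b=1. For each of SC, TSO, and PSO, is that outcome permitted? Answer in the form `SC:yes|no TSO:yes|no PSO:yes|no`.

outcome vector order: (T1.a,T2.a,T2.b)
[SC] allowed = {000 001 011 100 101 111}
[TSO] allowed = {000 001 011 100 101 111}
[PSO] allowed = {000 001 010 011 100 101 110 111}
target 001 ∈ {SC,TSO,PSO}

SC:yes TSO:yes PSO:yes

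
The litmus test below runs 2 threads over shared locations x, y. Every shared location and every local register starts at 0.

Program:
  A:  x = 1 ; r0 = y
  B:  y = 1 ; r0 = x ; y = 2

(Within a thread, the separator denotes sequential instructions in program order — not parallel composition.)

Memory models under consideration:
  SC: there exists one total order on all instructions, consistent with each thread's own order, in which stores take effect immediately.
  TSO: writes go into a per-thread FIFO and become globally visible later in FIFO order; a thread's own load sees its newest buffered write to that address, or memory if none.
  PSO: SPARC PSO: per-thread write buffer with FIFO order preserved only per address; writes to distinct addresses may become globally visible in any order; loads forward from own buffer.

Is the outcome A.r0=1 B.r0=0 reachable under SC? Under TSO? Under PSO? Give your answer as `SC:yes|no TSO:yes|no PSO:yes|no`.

outcome vector order: (A.r0,B.r0)
SC (5): 01 10 11 20 21
TSO (6): 00 01 10 11 20 21
PSO (6): 00 01 10 11 20 21
target 10 ∈ {SC,TSO,PSO}

SC:yes TSO:yes PSO:yes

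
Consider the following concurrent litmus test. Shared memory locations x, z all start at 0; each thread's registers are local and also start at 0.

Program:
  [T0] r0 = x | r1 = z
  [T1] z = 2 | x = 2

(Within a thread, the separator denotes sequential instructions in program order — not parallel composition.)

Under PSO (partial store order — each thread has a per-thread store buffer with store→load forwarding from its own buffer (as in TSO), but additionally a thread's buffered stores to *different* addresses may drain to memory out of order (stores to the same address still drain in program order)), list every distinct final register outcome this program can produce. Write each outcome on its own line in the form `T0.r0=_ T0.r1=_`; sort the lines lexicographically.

outcome vector order: (T0.r0,T0.r1)
|PSO outcomes| = 4

T0.r0=0 T0.r1=0
T0.r0=0 T0.r1=2
T0.r0=2 T0.r1=0
T0.r0=2 T0.r1=2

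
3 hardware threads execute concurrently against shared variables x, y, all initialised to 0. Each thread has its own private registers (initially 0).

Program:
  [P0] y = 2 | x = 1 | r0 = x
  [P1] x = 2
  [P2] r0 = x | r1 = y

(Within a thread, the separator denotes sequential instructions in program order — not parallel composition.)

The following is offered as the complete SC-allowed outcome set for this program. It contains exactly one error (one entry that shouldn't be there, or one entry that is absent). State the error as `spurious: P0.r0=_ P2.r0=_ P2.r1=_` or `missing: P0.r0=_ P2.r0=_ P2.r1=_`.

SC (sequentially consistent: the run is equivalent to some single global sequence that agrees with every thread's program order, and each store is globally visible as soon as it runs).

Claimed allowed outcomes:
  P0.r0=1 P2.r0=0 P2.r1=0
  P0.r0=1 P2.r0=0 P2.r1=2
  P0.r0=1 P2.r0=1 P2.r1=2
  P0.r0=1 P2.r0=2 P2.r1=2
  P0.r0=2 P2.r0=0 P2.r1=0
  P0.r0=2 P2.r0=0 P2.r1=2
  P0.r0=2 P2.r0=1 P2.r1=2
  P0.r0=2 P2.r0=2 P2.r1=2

missing: P0.r0=1 P2.r0=2 P2.r1=0

outcome vector order: (P0.r0,P2.r0,P2.r1)
SC (9): <1 0 0>, <1 0 2>, <1 1 2>, <1 2 0>, <1 2 2>, <2 0 0>, <2 0 2>, <2 1 2>, <2 2 2>
SC∖claimed = {<1 2 0>}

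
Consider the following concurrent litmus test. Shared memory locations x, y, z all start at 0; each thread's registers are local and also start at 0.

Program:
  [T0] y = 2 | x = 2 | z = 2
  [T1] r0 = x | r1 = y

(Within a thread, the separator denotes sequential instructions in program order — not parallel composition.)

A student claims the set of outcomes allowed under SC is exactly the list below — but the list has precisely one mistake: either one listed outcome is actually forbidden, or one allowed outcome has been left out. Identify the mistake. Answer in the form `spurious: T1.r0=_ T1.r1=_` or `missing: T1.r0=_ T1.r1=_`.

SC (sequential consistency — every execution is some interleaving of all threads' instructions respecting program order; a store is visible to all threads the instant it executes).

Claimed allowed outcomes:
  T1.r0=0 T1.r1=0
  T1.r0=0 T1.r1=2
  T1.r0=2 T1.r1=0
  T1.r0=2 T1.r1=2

outcome vector order: (T1.r0,T1.r1)
SC (3): 00; 02; 22
claimed∖SC = {20}

spurious: T1.r0=2 T1.r1=0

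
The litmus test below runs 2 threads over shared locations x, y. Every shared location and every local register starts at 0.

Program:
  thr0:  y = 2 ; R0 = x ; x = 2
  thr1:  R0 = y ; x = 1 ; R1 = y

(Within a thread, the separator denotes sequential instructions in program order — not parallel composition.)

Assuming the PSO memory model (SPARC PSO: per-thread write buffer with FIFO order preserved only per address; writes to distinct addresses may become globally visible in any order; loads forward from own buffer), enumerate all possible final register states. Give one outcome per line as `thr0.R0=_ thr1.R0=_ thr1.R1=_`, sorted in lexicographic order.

outcome vector order: (thr0.R0,thr1.R0,thr1.R1)
|PSO outcomes| = 6

thr0.R0=0 thr1.R0=0 thr1.R1=0
thr0.R0=0 thr1.R0=0 thr1.R1=2
thr0.R0=0 thr1.R0=2 thr1.R1=2
thr0.R0=1 thr1.R0=0 thr1.R1=0
thr0.R0=1 thr1.R0=0 thr1.R1=2
thr0.R0=1 thr1.R0=2 thr1.R1=2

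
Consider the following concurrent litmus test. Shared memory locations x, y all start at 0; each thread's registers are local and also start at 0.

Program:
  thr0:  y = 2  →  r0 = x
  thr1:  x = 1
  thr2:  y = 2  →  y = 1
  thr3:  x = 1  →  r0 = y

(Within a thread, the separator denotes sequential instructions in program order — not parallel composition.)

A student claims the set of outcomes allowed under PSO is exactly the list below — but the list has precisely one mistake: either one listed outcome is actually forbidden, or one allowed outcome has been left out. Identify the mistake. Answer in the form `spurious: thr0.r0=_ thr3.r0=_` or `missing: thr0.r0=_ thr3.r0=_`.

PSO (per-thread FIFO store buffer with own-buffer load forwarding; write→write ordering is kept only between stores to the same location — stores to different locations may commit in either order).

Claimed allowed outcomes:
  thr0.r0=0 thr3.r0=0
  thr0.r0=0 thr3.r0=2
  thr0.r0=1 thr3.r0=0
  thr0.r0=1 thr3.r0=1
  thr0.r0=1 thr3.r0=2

outcome vector order: (thr0.r0,thr3.r0)
PSO (6): 00, 01, 02, 10, 11, 12
PSO∖claimed = {01}

missing: thr0.r0=0 thr3.r0=1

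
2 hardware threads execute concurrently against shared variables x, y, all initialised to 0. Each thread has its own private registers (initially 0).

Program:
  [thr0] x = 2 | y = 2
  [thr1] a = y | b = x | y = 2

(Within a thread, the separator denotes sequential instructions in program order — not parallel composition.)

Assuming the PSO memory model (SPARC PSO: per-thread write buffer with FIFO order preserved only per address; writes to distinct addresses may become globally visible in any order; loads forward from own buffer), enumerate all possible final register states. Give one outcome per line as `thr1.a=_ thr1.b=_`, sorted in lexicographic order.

thr1.a=0 thr1.b=0
thr1.a=0 thr1.b=2
thr1.a=2 thr1.b=0
thr1.a=2 thr1.b=2

outcome vector order: (thr1.a,thr1.b)
|PSO outcomes| = 4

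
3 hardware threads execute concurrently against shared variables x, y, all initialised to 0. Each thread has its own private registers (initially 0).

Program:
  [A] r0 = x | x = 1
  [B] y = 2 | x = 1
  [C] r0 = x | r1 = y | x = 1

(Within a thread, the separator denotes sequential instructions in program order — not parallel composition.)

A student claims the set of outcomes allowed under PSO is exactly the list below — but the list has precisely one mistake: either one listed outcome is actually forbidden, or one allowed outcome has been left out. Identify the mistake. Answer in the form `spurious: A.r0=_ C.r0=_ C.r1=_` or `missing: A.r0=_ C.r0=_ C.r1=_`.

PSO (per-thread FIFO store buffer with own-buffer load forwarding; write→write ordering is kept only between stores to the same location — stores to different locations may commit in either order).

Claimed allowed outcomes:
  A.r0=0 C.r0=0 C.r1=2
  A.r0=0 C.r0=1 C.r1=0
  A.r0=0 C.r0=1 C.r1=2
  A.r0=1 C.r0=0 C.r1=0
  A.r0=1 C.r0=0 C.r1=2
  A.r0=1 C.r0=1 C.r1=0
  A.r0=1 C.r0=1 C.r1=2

missing: A.r0=0 C.r0=0 C.r1=0

outcome vector order: (A.r0,C.r0,C.r1)
PSO (8): (0,0,0) (0,0,2) (0,1,0) (0,1,2) (1,0,0) (1,0,2) (1,1,0) (1,1,2)
PSO∖claimed = {(0,0,0)}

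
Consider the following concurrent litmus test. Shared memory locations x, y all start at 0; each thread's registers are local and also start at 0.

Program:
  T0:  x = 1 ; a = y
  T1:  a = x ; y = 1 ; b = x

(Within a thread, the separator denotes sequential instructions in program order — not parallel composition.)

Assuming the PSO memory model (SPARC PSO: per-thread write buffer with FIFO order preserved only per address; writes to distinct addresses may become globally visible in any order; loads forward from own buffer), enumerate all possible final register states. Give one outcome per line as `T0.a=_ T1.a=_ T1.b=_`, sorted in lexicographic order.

T0.a=0 T1.a=0 T1.b=0
T0.a=0 T1.a=0 T1.b=1
T0.a=0 T1.a=1 T1.b=1
T0.a=1 T1.a=0 T1.b=0
T0.a=1 T1.a=0 T1.b=1
T0.a=1 T1.a=1 T1.b=1

outcome vector order: (T0.a,T1.a,T1.b)
|PSO outcomes| = 6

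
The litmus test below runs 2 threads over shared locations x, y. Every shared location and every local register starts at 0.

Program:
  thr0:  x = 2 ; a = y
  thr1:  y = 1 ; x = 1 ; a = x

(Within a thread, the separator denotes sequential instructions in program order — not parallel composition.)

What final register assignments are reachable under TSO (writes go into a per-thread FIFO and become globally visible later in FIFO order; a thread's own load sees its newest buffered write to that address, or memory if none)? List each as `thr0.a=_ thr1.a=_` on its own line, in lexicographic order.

thr0.a=0 thr1.a=1
thr0.a=0 thr1.a=2
thr0.a=1 thr1.a=1
thr0.a=1 thr1.a=2

outcome vector order: (thr0.a,thr1.a)
|TSO outcomes| = 4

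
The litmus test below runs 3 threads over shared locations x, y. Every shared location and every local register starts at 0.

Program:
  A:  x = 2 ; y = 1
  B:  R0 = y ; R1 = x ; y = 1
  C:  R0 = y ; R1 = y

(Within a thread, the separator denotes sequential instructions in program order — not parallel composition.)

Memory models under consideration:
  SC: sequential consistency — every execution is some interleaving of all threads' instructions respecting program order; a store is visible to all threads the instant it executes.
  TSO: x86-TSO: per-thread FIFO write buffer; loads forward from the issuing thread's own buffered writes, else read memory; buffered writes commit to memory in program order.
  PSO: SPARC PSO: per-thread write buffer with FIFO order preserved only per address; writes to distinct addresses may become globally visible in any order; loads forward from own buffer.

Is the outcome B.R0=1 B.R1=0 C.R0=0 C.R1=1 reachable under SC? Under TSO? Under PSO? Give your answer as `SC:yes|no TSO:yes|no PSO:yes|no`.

SC:no TSO:no PSO:yes

outcome vector order: (B.R0,B.R1,C.R0,C.R1)
[SC] allowed = {<0 0 0 0> <0 0 0 1> <0 0 1 1> <0 2 0 0> <0 2 0 1> <0 2 1 1> <1 2 0 0> <1 2 0 1> <1 2 1 1>}
[TSO] allowed = {<0 0 0 0> <0 0 0 1> <0 0 1 1> <0 2 0 0> <0 2 0 1> <0 2 1 1> <1 2 0 0> <1 2 0 1> <1 2 1 1>}
[PSO] allowed = {<0 0 0 0> <0 0 0 1> <0 0 1 1> <0 2 0 0> <0 2 0 1> <0 2 1 1> <1 0 0 0> <1 0 0 1> <1 0 1 1> <1 2 0 0> <1 2 0 1> <1 2 1 1>}
target <1 0 0 1> ∈ {PSO}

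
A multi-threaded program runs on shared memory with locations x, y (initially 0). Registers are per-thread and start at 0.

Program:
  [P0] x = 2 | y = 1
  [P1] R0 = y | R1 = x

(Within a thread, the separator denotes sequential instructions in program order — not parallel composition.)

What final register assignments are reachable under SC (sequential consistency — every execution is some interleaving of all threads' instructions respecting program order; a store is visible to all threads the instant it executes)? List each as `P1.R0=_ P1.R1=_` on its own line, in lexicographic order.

outcome vector order: (P1.R0,P1.R1)
|SC outcomes| = 3

P1.R0=0 P1.R1=0
P1.R0=0 P1.R1=2
P1.R0=1 P1.R1=2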